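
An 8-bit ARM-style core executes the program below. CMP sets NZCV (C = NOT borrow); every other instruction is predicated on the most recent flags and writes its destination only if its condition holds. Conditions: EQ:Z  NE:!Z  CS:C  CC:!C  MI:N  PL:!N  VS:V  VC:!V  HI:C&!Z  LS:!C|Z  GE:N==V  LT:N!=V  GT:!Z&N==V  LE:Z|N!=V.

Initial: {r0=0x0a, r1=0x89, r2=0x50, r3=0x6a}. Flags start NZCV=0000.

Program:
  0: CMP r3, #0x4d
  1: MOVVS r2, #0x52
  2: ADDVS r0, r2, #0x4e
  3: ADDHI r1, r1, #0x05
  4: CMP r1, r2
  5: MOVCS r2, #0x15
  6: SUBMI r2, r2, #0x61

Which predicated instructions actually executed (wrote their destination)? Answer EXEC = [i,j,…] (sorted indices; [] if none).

EXEC = [3,5]

[0] flags=0010 → (cmp)
[1] flags=0010 VS?F → skip
[2] flags=0010 VS?F → skip
[3] flags=0010 HI?T → r1=0x8e
[4] flags=0011 → (cmp)
[5] flags=0011 CS?T → r2=0x15
[6] flags=0011 MI?F → skip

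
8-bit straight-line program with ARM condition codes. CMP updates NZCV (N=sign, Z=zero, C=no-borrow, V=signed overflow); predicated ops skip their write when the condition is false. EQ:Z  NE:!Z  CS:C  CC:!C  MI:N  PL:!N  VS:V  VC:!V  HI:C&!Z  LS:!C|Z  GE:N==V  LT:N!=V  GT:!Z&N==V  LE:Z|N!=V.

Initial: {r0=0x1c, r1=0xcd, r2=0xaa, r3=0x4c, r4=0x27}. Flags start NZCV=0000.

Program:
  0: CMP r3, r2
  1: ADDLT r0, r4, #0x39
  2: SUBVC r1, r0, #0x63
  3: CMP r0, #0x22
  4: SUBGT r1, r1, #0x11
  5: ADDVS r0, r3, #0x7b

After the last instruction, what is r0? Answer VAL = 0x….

VAL = 0x1c

[0] flags=1001 → (cmp)
[1] flags=1001 LT?F → skip
[2] flags=1001 VC?F → skip
[3] flags=1000 → (cmp)
[4] flags=1000 GT?F → skip
[5] flags=1000 VS?F → skip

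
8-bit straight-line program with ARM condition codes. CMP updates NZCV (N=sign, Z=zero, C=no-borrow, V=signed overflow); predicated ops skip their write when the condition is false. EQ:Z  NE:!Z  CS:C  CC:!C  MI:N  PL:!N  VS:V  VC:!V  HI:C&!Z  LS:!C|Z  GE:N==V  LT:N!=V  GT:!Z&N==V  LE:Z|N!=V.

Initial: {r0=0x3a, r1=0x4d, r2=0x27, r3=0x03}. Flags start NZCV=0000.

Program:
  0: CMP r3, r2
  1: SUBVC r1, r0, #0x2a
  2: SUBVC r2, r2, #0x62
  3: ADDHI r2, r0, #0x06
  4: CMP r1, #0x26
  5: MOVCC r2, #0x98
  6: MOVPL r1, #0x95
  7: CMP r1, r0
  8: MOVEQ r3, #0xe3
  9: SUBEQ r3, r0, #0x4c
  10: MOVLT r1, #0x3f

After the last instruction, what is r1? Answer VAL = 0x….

0: ✓ CMP  NZCV=1000
1: ✓ SUBVC  r1←0x10
2: ✓ SUBVC  r2←0xc5
3: · ADDHI
4: ✓ CMP  NZCV=1000
5: ✓ MOVCC  r2←0x98
6: · MOVPL
7: ✓ CMP  NZCV=1000
8: · MOVEQ
9: · SUBEQ
10: ✓ MOVLT  r1←0x3f

VAL = 0x3f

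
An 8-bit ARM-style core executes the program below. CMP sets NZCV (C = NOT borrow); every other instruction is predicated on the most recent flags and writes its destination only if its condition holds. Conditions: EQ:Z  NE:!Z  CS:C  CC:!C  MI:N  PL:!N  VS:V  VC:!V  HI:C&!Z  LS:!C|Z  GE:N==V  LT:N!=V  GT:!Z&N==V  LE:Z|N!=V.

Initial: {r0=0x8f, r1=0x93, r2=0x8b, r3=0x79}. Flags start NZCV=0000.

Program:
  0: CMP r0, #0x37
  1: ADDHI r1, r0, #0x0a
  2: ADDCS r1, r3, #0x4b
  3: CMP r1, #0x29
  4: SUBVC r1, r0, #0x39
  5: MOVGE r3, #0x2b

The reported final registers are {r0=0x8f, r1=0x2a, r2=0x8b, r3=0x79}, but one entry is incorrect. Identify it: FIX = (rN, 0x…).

FIX = (r1, 0x56)

[0] flags=0011 → (cmp)
[1] flags=0011 HI?T → r1=0x99
[2] flags=0011 CS?T → r1=0xc4
[3] flags=1010 → (cmp)
[4] flags=1010 VC?T → r1=0x56
[5] flags=1010 GE?F → skip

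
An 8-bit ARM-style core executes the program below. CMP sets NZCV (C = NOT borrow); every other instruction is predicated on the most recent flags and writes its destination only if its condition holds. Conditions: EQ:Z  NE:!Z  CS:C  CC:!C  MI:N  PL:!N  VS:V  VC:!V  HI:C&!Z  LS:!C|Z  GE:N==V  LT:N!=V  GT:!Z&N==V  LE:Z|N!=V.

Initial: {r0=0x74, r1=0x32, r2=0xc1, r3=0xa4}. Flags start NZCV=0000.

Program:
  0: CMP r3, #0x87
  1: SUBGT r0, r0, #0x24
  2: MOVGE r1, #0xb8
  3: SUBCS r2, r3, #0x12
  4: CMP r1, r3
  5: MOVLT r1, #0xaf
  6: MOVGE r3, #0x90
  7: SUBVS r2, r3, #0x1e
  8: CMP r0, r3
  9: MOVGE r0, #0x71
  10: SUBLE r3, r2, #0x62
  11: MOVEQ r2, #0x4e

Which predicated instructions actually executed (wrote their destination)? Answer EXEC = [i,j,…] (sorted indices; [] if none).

0: ✓ CMP  NZCV=0010
1: ✓ SUBGT  r0←0x50
2: ✓ MOVGE  r1←0xb8
3: ✓ SUBCS  r2←0x92
4: ✓ CMP  NZCV=0010
5: · MOVLT
6: ✓ MOVGE  r3←0x90
7: · SUBVS
8: ✓ CMP  NZCV=1001
9: ✓ MOVGE  r0←0x71
10: · SUBLE
11: · MOVEQ

EXEC = [1,2,3,6,9]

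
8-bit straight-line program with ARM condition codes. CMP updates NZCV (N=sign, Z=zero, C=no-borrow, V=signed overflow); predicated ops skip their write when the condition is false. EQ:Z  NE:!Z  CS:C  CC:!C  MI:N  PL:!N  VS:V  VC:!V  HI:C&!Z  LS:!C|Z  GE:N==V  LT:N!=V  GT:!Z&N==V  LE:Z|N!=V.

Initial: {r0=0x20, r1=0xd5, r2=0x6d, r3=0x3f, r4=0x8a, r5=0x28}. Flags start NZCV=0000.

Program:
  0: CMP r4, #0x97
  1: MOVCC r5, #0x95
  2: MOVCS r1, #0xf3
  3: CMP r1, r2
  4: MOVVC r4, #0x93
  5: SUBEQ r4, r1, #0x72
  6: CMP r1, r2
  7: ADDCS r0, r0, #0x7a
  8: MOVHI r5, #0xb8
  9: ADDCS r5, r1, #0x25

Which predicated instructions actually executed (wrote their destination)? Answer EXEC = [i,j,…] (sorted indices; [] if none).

EXEC = [1,7,8,9]

0: ✓ CMP  NZCV=1000
1: ✓ MOVCC  r5←0x95
2: · MOVCS
3: ✓ CMP  NZCV=0011
4: · MOVVC
5: · SUBEQ
6: ✓ CMP  NZCV=0011
7: ✓ ADDCS  r0←0x9a
8: ✓ MOVHI  r5←0xb8
9: ✓ ADDCS  r5←0xfa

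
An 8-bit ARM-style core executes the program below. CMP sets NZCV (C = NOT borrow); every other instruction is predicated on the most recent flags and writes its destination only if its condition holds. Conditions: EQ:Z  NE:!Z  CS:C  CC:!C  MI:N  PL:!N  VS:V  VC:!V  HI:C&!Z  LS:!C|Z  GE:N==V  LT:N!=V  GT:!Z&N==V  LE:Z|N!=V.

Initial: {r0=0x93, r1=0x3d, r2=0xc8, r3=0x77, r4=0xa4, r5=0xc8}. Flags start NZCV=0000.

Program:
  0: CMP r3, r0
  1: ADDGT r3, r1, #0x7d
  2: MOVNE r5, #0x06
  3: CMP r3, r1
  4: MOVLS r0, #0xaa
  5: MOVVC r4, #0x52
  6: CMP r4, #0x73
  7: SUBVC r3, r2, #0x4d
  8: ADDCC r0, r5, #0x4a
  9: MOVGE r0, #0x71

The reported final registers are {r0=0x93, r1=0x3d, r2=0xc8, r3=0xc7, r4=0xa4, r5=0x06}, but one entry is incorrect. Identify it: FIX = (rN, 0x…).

FIX = (r3, 0xba)

0: ✓ CMP  NZCV=1001
1: ✓ ADDGT  r3←0xba
2: ✓ MOVNE  r5←0x06
3: ✓ CMP  NZCV=0011
4: · MOVLS
5: · MOVVC
6: ✓ CMP  NZCV=0011
7: · SUBVC
8: · ADDCC
9: · MOVGE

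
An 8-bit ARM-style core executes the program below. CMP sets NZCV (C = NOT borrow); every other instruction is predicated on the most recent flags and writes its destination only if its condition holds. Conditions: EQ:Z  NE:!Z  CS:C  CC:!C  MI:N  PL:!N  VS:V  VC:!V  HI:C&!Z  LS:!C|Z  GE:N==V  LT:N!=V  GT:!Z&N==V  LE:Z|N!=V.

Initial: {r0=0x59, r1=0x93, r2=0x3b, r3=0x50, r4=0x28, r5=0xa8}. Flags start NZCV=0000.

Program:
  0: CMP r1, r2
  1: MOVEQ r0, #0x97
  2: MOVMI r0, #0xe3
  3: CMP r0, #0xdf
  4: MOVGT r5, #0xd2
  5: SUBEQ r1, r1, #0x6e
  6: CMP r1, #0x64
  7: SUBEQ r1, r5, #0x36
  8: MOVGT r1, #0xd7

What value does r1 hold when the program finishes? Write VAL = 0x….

VAL = 0x93

0: ✓ CMP  NZCV=0011
1: · MOVEQ
2: · MOVMI
3: ✓ CMP  NZCV=0000
4: ✓ MOVGT  r5←0xd2
5: · SUBEQ
6: ✓ CMP  NZCV=0011
7: · SUBEQ
8: · MOVGT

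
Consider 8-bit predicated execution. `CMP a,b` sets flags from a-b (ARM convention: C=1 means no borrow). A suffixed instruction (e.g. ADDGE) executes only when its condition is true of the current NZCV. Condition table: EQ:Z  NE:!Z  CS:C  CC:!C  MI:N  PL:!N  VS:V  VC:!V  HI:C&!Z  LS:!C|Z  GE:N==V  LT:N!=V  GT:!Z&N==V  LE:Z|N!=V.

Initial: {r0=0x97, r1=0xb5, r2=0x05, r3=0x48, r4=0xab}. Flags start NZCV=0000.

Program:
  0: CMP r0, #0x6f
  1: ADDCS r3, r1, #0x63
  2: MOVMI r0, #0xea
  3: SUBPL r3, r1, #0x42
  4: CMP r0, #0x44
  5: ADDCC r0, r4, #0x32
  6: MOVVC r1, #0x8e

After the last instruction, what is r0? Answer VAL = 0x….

0: ✓ CMP  NZCV=0011
1: ✓ ADDCS  r3←0x18
2: · MOVMI
3: ✓ SUBPL  r3←0x73
4: ✓ CMP  NZCV=0011
5: · ADDCC
6: · MOVVC

VAL = 0x97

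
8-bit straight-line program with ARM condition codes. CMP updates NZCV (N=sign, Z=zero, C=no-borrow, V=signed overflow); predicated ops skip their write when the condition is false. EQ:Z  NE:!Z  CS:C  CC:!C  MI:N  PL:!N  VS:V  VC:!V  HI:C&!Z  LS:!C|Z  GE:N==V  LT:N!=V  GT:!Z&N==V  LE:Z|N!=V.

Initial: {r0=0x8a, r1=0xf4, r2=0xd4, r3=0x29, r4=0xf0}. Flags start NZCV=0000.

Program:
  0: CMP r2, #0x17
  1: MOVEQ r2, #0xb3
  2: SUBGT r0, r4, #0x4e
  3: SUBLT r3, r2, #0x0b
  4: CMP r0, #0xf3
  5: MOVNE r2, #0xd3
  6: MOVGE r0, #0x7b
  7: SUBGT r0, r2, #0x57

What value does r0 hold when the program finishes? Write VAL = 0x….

[0] flags=1010 → (cmp)
[1] flags=1010 EQ?F → skip
[2] flags=1010 GT?F → skip
[3] flags=1010 LT?T → r3=0xc9
[4] flags=1000 → (cmp)
[5] flags=1000 NE?T → r2=0xd3
[6] flags=1000 GE?F → skip
[7] flags=1000 GT?F → skip

VAL = 0x8a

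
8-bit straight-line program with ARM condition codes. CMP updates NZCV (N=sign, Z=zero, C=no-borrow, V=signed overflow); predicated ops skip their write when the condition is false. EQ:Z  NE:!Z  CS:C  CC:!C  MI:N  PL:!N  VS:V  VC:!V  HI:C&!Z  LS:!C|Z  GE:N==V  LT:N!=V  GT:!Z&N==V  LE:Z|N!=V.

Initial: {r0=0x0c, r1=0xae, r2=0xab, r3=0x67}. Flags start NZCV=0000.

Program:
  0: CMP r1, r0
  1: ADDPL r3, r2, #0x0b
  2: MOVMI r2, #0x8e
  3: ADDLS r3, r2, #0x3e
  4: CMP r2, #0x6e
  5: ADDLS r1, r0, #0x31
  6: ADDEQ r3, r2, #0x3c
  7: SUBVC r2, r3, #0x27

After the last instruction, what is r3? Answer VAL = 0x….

VAL = 0x67

0: ✓ CMP  NZCV=1010
1: · ADDPL
2: ✓ MOVMI  r2←0x8e
3: · ADDLS
4: ✓ CMP  NZCV=0011
5: · ADDLS
6: · ADDEQ
7: · SUBVC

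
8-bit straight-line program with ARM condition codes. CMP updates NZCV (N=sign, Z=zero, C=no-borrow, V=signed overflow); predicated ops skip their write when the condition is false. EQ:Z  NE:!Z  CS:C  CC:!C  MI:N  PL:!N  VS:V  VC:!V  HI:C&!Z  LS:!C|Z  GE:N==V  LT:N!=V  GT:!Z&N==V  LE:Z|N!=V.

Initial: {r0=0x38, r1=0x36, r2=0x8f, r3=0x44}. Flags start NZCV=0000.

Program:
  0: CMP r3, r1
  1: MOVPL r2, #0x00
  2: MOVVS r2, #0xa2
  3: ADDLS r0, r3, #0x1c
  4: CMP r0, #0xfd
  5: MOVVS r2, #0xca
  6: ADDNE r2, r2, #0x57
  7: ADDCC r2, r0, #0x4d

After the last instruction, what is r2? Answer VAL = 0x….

[0] flags=0010 → (cmp)
[1] flags=0010 PL?T → r2=0x00
[2] flags=0010 VS?F → skip
[3] flags=0010 LS?F → skip
[4] flags=0000 → (cmp)
[5] flags=0000 VS?F → skip
[6] flags=0000 NE?T → r2=0x57
[7] flags=0000 CC?T → r2=0x85

VAL = 0x85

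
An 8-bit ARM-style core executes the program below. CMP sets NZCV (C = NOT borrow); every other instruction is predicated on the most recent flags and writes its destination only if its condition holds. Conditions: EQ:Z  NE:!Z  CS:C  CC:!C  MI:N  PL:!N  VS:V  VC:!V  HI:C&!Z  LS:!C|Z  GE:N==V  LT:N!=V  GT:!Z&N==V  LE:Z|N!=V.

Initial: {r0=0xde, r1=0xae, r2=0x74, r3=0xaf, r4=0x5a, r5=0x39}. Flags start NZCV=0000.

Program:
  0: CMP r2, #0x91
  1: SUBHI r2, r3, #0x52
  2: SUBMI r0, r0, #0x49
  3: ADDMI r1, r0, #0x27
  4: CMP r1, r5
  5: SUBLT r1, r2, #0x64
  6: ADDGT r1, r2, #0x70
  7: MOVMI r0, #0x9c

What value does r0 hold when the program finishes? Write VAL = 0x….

[0] flags=1001 → (cmp)
[1] flags=1001 HI?F → skip
[2] flags=1001 MI?T → r0=0x95
[3] flags=1001 MI?T → r1=0xbc
[4] flags=1010 → (cmp)
[5] flags=1010 LT?T → r1=0x10
[6] flags=1010 GT?F → skip
[7] flags=1010 MI?T → r0=0x9c

VAL = 0x9c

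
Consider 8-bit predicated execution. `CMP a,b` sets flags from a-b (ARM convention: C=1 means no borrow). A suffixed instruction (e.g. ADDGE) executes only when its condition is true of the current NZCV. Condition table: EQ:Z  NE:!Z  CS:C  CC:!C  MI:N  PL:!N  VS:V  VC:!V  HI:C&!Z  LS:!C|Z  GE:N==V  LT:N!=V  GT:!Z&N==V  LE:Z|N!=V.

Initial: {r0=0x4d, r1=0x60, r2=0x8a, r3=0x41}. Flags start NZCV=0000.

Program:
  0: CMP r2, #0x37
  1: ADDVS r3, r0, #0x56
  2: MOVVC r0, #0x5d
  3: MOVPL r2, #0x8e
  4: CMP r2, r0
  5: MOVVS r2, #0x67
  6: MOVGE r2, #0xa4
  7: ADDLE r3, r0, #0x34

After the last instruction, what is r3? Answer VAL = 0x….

VAL = 0x81

0: ✓ CMP  NZCV=0011
1: ✓ ADDVS  r3←0xa3
2: · MOVVC
3: ✓ MOVPL  r2←0x8e
4: ✓ CMP  NZCV=0011
5: ✓ MOVVS  r2←0x67
6: · MOVGE
7: ✓ ADDLE  r3←0x81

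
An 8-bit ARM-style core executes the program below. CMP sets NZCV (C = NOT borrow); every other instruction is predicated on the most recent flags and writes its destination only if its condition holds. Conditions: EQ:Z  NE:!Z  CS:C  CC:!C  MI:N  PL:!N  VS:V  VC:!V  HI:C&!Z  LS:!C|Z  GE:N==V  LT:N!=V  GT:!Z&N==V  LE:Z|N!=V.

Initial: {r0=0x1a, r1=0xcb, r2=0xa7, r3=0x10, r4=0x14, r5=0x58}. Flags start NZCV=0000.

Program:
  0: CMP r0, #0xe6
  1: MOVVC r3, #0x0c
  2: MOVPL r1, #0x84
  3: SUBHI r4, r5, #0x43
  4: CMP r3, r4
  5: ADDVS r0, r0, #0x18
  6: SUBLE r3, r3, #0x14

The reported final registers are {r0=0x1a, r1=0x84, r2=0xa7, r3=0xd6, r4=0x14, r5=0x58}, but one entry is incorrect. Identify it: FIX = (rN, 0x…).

FIX = (r3, 0xf8)

0: ✓ CMP  NZCV=0000
1: ✓ MOVVC  r3←0x0c
2: ✓ MOVPL  r1←0x84
3: · SUBHI
4: ✓ CMP  NZCV=1000
5: · ADDVS
6: ✓ SUBLE  r3←0xf8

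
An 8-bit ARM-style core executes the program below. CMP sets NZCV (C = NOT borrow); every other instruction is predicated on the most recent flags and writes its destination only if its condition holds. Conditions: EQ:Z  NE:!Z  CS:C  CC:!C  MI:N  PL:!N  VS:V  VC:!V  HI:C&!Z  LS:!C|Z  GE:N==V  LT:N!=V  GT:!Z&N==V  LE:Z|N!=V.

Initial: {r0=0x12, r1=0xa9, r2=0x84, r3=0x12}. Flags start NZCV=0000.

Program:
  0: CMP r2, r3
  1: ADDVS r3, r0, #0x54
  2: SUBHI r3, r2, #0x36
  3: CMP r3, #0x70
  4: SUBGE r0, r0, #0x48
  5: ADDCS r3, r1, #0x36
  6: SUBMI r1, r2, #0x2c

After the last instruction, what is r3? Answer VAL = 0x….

0: ✓ CMP  NZCV=0011
1: ✓ ADDVS  r3←0x66
2: ✓ SUBHI  r3←0x4e
3: ✓ CMP  NZCV=1000
4: · SUBGE
5: · ADDCS
6: ✓ SUBMI  r1←0x58

VAL = 0x4e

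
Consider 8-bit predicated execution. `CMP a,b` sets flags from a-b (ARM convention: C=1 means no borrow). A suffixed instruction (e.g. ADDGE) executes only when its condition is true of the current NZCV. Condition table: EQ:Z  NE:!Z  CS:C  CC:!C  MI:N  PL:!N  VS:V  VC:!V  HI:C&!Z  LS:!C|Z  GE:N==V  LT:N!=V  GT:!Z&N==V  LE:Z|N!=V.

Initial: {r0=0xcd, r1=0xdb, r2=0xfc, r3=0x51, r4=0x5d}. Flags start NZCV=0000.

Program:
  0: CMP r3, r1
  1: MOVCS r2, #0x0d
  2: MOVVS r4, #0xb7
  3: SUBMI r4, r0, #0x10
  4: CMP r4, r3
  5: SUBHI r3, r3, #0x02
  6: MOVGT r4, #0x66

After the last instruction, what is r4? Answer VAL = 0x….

[0] flags=0000 → (cmp)
[1] flags=0000 CS?F → skip
[2] flags=0000 VS?F → skip
[3] flags=0000 MI?F → skip
[4] flags=0010 → (cmp)
[5] flags=0010 HI?T → r3=0x4f
[6] flags=0010 GT?T → r4=0x66

VAL = 0x66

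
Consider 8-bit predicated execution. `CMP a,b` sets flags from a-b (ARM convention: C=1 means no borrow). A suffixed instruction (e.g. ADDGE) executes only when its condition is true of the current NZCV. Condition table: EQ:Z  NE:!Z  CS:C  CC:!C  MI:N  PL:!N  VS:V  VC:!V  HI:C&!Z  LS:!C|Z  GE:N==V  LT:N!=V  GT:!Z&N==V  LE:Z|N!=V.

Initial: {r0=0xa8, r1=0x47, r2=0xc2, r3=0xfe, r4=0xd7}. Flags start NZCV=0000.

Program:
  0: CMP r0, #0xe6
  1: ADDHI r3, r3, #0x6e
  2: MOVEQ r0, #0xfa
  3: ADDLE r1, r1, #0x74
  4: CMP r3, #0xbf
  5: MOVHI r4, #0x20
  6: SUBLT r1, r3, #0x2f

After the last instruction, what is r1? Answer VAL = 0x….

VAL = 0xbb

[0] flags=1000 → (cmp)
[1] flags=1000 HI?F → skip
[2] flags=1000 EQ?F → skip
[3] flags=1000 LE?T → r1=0xbb
[4] flags=0010 → (cmp)
[5] flags=0010 HI?T → r4=0x20
[6] flags=0010 LT?F → skip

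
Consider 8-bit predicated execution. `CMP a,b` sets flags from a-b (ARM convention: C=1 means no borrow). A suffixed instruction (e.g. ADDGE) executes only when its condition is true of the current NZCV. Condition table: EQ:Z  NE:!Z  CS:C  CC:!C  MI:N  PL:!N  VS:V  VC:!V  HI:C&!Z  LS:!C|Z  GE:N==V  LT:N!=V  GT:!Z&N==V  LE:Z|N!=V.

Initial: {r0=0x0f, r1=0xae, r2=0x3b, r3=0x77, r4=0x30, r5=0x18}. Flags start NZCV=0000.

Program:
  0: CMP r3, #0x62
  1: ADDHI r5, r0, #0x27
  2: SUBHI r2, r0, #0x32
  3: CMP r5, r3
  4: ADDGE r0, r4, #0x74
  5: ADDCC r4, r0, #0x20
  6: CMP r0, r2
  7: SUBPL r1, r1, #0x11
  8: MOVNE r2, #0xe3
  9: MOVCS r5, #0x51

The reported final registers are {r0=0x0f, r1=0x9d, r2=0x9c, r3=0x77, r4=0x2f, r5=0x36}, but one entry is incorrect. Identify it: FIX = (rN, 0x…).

[0] flags=0010 → (cmp)
[1] flags=0010 HI?T → r5=0x36
[2] flags=0010 HI?T → r2=0xdd
[3] flags=1000 → (cmp)
[4] flags=1000 GE?F → skip
[5] flags=1000 CC?T → r4=0x2f
[6] flags=0000 → (cmp)
[7] flags=0000 PL?T → r1=0x9d
[8] flags=0000 NE?T → r2=0xe3
[9] flags=0000 CS?F → skip

FIX = (r2, 0xe3)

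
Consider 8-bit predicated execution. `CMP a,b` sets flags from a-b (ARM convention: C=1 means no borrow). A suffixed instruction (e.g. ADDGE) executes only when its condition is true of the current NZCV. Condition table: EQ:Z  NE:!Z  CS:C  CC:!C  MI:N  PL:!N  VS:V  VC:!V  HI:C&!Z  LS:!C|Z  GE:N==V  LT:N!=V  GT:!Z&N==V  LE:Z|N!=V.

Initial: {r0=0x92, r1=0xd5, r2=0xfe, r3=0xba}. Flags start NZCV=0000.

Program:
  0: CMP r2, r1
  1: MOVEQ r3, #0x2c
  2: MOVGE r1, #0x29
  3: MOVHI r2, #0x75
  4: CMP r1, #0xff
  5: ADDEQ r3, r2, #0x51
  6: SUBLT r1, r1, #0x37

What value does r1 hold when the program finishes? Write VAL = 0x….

VAL = 0x29

0: ✓ CMP  NZCV=0010
1: · MOVEQ
2: ✓ MOVGE  r1←0x29
3: ✓ MOVHI  r2←0x75
4: ✓ CMP  NZCV=0000
5: · ADDEQ
6: · SUBLT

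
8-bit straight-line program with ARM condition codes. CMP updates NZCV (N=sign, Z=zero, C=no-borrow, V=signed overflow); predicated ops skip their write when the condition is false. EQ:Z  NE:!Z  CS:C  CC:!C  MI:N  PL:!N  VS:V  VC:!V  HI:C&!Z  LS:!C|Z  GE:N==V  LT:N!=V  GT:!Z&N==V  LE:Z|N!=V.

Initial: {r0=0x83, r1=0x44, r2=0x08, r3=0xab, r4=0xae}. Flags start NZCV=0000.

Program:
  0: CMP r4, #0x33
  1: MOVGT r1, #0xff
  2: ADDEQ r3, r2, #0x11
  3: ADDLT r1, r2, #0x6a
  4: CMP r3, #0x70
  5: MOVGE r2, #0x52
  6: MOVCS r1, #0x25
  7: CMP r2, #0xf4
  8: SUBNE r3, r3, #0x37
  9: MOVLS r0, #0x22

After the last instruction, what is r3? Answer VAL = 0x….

0: ✓ CMP  NZCV=0011
1: · MOVGT
2: · ADDEQ
3: ✓ ADDLT  r1←0x72
4: ✓ CMP  NZCV=0011
5: · MOVGE
6: ✓ MOVCS  r1←0x25
7: ✓ CMP  NZCV=0000
8: ✓ SUBNE  r3←0x74
9: ✓ MOVLS  r0←0x22

VAL = 0x74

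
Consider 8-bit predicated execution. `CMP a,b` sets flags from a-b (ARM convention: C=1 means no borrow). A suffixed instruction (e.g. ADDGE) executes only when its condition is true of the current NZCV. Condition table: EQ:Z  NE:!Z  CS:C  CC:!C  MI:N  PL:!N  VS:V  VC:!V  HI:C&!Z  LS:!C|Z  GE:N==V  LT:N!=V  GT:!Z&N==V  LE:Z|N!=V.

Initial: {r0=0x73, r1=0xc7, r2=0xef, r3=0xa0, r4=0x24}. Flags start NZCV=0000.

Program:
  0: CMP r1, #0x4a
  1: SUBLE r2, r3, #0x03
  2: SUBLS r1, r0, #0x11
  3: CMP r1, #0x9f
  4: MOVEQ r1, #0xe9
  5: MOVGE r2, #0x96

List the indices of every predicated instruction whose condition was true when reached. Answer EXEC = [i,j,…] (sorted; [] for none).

EXEC = [1,5]

[0] flags=0011 → (cmp)
[1] flags=0011 LE?T → r2=0x9d
[2] flags=0011 LS?F → skip
[3] flags=0010 → (cmp)
[4] flags=0010 EQ?F → skip
[5] flags=0010 GE?T → r2=0x96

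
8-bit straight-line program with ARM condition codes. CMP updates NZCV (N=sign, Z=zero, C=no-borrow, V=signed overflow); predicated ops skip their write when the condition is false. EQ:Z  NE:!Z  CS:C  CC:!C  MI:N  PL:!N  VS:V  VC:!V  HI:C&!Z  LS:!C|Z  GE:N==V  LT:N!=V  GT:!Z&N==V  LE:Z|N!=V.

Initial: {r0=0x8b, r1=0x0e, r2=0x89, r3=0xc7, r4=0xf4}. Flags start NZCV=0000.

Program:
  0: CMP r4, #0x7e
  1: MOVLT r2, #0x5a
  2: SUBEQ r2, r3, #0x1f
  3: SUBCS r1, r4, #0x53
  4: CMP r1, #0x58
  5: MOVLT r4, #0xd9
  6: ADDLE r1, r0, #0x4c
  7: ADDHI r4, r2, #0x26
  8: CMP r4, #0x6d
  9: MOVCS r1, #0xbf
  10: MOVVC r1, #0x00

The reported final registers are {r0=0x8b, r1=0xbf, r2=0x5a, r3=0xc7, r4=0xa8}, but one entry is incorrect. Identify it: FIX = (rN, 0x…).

FIX = (r4, 0x80)

[0] flags=0011 → (cmp)
[1] flags=0011 LT?T → r2=0x5a
[2] flags=0011 EQ?F → skip
[3] flags=0011 CS?T → r1=0xa1
[4] flags=0011 → (cmp)
[5] flags=0011 LT?T → r4=0xd9
[6] flags=0011 LE?T → r1=0xd7
[7] flags=0011 HI?T → r4=0x80
[8] flags=0011 → (cmp)
[9] flags=0011 CS?T → r1=0xbf
[10] flags=0011 VC?F → skip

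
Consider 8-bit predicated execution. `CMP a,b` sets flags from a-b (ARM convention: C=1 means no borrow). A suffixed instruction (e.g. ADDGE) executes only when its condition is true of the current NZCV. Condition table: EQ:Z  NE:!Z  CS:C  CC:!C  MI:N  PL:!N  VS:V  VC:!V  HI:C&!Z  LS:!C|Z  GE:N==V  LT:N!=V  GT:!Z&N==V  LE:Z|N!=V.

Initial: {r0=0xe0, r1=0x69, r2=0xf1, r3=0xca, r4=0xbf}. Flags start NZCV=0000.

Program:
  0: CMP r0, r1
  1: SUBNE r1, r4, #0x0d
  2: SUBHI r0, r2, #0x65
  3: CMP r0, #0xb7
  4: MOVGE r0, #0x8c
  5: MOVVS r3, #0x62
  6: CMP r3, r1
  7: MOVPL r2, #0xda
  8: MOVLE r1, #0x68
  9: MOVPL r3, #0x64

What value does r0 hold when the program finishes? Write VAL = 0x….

VAL = 0x8c

0: ✓ CMP  NZCV=0011
1: ✓ SUBNE  r1←0xb2
2: ✓ SUBHI  r0←0x8c
3: ✓ CMP  NZCV=1000
4: · MOVGE
5: · MOVVS
6: ✓ CMP  NZCV=0010
7: ✓ MOVPL  r2←0xda
8: · MOVLE
9: ✓ MOVPL  r3←0x64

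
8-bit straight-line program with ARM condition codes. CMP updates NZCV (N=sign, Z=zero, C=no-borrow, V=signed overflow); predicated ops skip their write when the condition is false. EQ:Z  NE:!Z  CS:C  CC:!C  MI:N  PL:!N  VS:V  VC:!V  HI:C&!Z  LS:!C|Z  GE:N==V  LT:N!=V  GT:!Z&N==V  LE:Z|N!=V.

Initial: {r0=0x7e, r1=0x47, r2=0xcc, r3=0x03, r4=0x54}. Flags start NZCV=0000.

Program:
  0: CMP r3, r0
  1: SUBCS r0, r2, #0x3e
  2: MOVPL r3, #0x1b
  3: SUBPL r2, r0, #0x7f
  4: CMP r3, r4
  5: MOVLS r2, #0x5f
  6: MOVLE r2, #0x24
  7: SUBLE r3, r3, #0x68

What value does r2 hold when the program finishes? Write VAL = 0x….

0: ✓ CMP  NZCV=1000
1: · SUBCS
2: · MOVPL
3: · SUBPL
4: ✓ CMP  NZCV=1000
5: ✓ MOVLS  r2←0x5f
6: ✓ MOVLE  r2←0x24
7: ✓ SUBLE  r3←0x9b

VAL = 0x24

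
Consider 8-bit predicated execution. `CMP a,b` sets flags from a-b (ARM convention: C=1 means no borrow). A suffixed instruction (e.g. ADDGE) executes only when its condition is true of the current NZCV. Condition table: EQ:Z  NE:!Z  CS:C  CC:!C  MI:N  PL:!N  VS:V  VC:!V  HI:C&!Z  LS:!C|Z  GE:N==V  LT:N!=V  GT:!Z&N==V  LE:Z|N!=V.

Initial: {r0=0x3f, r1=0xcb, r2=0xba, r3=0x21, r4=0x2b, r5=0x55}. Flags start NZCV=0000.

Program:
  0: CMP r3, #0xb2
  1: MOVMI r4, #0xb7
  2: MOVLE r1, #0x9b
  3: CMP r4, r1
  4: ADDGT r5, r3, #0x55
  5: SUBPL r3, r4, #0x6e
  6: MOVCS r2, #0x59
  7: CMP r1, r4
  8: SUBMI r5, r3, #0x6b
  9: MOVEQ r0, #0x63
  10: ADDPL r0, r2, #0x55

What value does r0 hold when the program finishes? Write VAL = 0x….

VAL = 0x3f

[0] flags=0000 → (cmp)
[1] flags=0000 MI?F → skip
[2] flags=0000 LE?F → skip
[3] flags=0000 → (cmp)
[4] flags=0000 GT?T → r5=0x76
[5] flags=0000 PL?T → r3=0xbd
[6] flags=0000 CS?F → skip
[7] flags=1010 → (cmp)
[8] flags=1010 MI?T → r5=0x52
[9] flags=1010 EQ?F → skip
[10] flags=1010 PL?F → skip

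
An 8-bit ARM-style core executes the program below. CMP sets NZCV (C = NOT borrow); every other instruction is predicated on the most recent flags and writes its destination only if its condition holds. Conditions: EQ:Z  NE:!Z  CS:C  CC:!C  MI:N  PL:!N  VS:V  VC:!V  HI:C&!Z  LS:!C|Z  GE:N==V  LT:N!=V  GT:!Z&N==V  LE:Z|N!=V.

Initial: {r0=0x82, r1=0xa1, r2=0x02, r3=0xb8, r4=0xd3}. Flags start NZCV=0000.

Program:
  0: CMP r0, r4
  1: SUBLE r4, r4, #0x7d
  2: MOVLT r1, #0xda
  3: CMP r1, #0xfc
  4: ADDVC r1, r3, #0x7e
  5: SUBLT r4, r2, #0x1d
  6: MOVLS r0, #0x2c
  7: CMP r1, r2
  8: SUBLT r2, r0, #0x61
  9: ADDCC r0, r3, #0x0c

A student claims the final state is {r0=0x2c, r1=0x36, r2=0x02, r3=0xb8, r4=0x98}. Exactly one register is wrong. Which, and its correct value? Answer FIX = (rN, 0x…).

0: ✓ CMP  NZCV=1000
1: ✓ SUBLE  r4←0x56
2: ✓ MOVLT  r1←0xda
3: ✓ CMP  NZCV=1000
4: ✓ ADDVC  r1←0x36
5: ✓ SUBLT  r4←0xe5
6: ✓ MOVLS  r0←0x2c
7: ✓ CMP  NZCV=0010
8: · SUBLT
9: · ADDCC

FIX = (r4, 0xe5)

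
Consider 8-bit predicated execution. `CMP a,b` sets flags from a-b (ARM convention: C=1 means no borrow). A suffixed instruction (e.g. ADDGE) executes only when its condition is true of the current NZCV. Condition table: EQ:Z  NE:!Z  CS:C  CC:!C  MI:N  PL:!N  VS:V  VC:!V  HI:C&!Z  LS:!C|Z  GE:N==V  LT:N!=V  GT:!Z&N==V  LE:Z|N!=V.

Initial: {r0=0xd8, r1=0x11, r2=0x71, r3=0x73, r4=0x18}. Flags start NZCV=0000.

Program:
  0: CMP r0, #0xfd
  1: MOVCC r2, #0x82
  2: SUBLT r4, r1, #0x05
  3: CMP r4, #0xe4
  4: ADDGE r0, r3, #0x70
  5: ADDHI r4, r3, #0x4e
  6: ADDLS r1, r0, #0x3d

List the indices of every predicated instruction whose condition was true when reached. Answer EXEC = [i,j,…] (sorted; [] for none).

[0] flags=1000 → (cmp)
[1] flags=1000 CC?T → r2=0x82
[2] flags=1000 LT?T → r4=0x0c
[3] flags=0000 → (cmp)
[4] flags=0000 GE?T → r0=0xe3
[5] flags=0000 HI?F → skip
[6] flags=0000 LS?T → r1=0x20

EXEC = [1,2,4,6]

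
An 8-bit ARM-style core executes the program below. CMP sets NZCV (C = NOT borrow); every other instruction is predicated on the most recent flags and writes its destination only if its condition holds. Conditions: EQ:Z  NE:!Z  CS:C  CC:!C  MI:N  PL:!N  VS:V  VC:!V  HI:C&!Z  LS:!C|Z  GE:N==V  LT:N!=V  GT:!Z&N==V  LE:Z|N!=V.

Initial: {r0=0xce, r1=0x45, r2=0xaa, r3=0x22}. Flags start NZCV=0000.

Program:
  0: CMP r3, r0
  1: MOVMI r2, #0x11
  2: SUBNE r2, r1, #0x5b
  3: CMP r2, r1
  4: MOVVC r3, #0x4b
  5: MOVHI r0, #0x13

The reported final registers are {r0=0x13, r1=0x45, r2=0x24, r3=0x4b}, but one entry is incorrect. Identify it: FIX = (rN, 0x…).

FIX = (r2, 0xea)

0: ✓ CMP  NZCV=0000
1: · MOVMI
2: ✓ SUBNE  r2←0xea
3: ✓ CMP  NZCV=1010
4: ✓ MOVVC  r3←0x4b
5: ✓ MOVHI  r0←0x13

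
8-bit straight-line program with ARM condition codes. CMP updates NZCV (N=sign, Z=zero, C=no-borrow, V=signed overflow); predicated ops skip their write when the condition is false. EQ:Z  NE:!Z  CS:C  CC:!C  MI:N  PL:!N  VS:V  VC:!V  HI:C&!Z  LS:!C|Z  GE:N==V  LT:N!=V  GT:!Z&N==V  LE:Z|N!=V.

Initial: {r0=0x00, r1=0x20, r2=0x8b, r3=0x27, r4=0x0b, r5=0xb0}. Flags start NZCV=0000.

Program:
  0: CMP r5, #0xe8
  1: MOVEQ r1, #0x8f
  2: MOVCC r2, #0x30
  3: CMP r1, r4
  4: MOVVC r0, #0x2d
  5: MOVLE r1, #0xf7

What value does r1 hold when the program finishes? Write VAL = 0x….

VAL = 0x20

0: ✓ CMP  NZCV=1000
1: · MOVEQ
2: ✓ MOVCC  r2←0x30
3: ✓ CMP  NZCV=0010
4: ✓ MOVVC  r0←0x2d
5: · MOVLE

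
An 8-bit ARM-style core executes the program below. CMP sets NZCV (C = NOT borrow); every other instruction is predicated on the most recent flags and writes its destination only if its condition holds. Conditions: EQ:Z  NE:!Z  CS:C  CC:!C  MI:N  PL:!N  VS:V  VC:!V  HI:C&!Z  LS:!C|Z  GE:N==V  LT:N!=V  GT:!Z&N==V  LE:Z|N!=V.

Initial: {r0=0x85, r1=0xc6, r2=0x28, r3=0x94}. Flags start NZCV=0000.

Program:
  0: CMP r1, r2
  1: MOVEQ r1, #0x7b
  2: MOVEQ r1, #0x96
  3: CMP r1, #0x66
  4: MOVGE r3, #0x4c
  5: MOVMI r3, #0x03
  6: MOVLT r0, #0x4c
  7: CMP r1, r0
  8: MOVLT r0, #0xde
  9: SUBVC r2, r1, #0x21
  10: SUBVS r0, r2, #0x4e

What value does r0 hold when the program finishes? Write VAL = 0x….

0: ✓ CMP  NZCV=1010
1: · MOVEQ
2: · MOVEQ
3: ✓ CMP  NZCV=0011
4: · MOVGE
5: · MOVMI
6: ✓ MOVLT  r0←0x4c
7: ✓ CMP  NZCV=0011
8: ✓ MOVLT  r0←0xde
9: · SUBVC
10: ✓ SUBVS  r0←0xda

VAL = 0xda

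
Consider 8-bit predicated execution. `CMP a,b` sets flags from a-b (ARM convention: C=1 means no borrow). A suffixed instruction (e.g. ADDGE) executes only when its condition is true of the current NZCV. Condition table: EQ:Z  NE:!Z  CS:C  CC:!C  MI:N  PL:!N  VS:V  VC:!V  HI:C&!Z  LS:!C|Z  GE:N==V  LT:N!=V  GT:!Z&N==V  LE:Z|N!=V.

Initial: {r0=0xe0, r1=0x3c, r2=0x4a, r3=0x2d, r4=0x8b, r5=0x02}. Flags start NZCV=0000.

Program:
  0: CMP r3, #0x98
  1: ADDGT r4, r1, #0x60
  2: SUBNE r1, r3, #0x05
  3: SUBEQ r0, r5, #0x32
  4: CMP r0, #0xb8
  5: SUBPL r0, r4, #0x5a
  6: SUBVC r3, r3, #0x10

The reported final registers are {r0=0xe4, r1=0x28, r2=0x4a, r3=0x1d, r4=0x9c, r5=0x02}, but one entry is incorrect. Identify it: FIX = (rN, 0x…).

FIX = (r0, 0x42)

[0] flags=1001 → (cmp)
[1] flags=1001 GT?T → r4=0x9c
[2] flags=1001 NE?T → r1=0x28
[3] flags=1001 EQ?F → skip
[4] flags=0010 → (cmp)
[5] flags=0010 PL?T → r0=0x42
[6] flags=0010 VC?T → r3=0x1d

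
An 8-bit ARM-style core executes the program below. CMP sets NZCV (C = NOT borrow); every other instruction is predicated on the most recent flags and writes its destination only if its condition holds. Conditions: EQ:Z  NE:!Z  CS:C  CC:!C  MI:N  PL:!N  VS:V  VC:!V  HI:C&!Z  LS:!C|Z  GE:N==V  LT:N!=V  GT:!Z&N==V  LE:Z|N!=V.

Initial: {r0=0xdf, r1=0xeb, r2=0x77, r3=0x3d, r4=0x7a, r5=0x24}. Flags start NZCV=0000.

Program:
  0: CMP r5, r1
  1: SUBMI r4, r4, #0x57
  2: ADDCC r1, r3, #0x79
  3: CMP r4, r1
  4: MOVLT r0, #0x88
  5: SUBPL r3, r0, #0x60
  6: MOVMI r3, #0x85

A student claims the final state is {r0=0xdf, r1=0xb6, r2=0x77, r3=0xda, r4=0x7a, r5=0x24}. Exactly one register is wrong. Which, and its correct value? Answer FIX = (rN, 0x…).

0: ✓ CMP  NZCV=0000
1: · SUBMI
2: ✓ ADDCC  r1←0xb6
3: ✓ CMP  NZCV=1001
4: · MOVLT
5: · SUBPL
6: ✓ MOVMI  r3←0x85

FIX = (r3, 0x85)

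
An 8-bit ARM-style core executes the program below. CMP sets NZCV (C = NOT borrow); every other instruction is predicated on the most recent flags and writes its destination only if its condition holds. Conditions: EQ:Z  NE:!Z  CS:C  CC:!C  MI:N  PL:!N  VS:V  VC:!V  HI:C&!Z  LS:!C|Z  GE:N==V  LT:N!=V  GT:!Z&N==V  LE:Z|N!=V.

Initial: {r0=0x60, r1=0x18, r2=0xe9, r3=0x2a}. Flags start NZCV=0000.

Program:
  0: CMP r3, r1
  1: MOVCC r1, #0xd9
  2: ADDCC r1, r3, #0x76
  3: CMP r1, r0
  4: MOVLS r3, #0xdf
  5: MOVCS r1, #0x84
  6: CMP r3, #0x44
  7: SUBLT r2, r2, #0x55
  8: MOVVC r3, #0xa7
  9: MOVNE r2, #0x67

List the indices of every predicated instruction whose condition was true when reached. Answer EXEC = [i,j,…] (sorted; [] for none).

0: ✓ CMP  NZCV=0010
1: · MOVCC
2: · ADDCC
3: ✓ CMP  NZCV=1000
4: ✓ MOVLS  r3←0xdf
5: · MOVCS
6: ✓ CMP  NZCV=1010
7: ✓ SUBLT  r2←0x94
8: ✓ MOVVC  r3←0xa7
9: ✓ MOVNE  r2←0x67

EXEC = [4,7,8,9]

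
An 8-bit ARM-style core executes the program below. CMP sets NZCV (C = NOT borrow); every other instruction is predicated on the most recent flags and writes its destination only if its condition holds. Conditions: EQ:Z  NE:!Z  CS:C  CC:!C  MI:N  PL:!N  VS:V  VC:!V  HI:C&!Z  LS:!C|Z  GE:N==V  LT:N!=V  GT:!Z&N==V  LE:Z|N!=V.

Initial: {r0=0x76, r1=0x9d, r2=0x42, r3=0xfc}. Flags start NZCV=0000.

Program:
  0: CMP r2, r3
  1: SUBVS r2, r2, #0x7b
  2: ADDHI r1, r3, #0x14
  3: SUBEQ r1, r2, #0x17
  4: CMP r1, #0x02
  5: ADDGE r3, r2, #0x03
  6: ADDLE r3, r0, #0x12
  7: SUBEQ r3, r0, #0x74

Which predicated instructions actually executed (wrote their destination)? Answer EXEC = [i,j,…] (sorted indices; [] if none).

EXEC = [6]

0: ✓ CMP  NZCV=0000
1: · SUBVS
2: · ADDHI
3: · SUBEQ
4: ✓ CMP  NZCV=1010
5: · ADDGE
6: ✓ ADDLE  r3←0x88
7: · SUBEQ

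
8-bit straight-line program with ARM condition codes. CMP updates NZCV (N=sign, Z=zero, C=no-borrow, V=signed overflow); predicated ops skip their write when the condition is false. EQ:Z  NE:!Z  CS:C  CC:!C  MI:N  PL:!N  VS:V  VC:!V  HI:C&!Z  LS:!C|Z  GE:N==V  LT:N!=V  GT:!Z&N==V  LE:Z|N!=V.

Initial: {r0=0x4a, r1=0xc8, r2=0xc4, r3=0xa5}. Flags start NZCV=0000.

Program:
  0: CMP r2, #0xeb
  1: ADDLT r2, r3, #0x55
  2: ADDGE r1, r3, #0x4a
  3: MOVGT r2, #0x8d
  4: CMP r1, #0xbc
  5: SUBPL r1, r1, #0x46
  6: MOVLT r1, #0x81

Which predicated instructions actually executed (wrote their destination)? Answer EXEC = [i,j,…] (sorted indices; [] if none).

EXEC = [1,5]

[0] flags=1000 → (cmp)
[1] flags=1000 LT?T → r2=0xfa
[2] flags=1000 GE?F → skip
[3] flags=1000 GT?F → skip
[4] flags=0010 → (cmp)
[5] flags=0010 PL?T → r1=0x82
[6] flags=0010 LT?F → skip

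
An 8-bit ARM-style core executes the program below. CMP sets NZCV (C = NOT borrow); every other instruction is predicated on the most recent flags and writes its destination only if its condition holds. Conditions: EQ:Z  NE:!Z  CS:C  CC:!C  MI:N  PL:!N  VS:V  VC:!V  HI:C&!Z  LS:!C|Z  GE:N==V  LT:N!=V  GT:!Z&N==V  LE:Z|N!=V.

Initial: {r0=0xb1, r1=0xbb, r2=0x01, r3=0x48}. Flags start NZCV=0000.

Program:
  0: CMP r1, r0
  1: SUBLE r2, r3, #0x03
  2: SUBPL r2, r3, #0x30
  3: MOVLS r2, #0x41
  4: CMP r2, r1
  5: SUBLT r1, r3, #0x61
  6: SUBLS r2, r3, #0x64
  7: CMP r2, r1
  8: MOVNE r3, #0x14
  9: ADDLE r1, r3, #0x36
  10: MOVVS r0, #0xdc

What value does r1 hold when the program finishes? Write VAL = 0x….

[0] flags=0010 → (cmp)
[1] flags=0010 LE?F → skip
[2] flags=0010 PL?T → r2=0x18
[3] flags=0010 LS?F → skip
[4] flags=0000 → (cmp)
[5] flags=0000 LT?F → skip
[6] flags=0000 LS?T → r2=0xe4
[7] flags=0010 → (cmp)
[8] flags=0010 NE?T → r3=0x14
[9] flags=0010 LE?F → skip
[10] flags=0010 VS?F → skip

VAL = 0xbb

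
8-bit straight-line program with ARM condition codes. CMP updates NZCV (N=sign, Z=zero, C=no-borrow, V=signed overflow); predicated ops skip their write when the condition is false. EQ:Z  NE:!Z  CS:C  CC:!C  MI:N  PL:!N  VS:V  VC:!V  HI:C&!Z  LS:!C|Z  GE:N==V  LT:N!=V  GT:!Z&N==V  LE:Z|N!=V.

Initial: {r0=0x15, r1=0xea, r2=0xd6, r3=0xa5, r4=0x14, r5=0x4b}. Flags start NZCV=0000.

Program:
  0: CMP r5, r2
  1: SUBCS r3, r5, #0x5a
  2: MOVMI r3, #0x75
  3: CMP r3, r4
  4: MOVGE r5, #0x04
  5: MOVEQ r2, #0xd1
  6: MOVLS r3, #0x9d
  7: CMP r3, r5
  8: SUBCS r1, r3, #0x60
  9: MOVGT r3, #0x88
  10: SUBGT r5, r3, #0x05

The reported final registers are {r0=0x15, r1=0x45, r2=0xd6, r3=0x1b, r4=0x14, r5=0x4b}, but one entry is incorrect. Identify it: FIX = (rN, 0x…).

FIX = (r3, 0xa5)

0: ✓ CMP  NZCV=0000
1: · SUBCS
2: · MOVMI
3: ✓ CMP  NZCV=1010
4: · MOVGE
5: · MOVEQ
6: · MOVLS
7: ✓ CMP  NZCV=0011
8: ✓ SUBCS  r1←0x45
9: · MOVGT
10: · SUBGT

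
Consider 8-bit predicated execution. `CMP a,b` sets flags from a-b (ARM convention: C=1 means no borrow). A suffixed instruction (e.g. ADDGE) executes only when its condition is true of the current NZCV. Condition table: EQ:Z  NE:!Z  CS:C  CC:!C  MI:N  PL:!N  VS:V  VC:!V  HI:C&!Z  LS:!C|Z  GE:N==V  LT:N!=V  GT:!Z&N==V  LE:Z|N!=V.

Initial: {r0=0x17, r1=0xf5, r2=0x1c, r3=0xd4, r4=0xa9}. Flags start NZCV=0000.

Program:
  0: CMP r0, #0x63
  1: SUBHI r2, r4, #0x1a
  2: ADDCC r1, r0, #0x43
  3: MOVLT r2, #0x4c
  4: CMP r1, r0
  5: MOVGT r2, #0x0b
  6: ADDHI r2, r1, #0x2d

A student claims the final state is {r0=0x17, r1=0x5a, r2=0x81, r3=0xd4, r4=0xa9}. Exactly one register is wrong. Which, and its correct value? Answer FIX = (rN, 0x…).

FIX = (r2, 0x87)

0: ✓ CMP  NZCV=1000
1: · SUBHI
2: ✓ ADDCC  r1←0x5a
3: ✓ MOVLT  r2←0x4c
4: ✓ CMP  NZCV=0010
5: ✓ MOVGT  r2←0x0b
6: ✓ ADDHI  r2←0x87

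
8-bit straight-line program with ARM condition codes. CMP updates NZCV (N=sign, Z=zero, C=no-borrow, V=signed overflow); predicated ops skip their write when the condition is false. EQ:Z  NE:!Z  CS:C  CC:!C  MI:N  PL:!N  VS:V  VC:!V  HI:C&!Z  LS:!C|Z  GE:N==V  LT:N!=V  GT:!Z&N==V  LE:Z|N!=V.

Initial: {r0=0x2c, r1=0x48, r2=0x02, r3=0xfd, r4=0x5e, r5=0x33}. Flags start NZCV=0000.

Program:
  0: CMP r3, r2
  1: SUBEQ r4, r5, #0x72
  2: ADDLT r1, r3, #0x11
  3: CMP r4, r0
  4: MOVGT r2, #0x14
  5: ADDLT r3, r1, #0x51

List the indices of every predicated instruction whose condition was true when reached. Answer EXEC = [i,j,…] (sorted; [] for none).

0: ✓ CMP  NZCV=1010
1: · SUBEQ
2: ✓ ADDLT  r1←0x0e
3: ✓ CMP  NZCV=0010
4: ✓ MOVGT  r2←0x14
5: · ADDLT

EXEC = [2,4]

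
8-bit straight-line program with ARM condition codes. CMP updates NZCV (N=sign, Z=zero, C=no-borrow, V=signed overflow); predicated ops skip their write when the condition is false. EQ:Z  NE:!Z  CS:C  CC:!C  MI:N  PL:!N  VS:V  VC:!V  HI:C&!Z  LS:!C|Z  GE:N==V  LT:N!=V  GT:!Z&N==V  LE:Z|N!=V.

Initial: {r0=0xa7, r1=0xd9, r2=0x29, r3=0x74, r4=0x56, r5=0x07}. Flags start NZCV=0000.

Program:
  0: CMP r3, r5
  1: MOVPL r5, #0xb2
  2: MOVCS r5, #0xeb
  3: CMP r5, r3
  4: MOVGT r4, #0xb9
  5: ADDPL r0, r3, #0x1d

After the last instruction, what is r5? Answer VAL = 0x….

0: ✓ CMP  NZCV=0010
1: ✓ MOVPL  r5←0xb2
2: ✓ MOVCS  r5←0xeb
3: ✓ CMP  NZCV=0011
4: · MOVGT
5: ✓ ADDPL  r0←0x91

VAL = 0xeb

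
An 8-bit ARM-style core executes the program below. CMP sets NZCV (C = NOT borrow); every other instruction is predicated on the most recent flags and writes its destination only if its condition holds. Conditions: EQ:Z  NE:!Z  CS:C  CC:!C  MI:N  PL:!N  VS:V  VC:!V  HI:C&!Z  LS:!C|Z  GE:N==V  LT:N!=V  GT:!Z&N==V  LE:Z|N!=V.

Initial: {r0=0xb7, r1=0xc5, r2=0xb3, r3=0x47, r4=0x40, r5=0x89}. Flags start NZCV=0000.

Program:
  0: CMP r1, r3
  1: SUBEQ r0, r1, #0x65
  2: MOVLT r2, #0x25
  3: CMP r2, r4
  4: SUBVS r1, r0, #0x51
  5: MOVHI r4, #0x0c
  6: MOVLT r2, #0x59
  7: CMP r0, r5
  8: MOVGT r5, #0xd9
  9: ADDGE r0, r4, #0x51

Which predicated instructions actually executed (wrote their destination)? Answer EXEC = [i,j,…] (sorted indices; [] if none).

[0] flags=0011 → (cmp)
[1] flags=0011 EQ?F → skip
[2] flags=0011 LT?T → r2=0x25
[3] flags=1000 → (cmp)
[4] flags=1000 VS?F → skip
[5] flags=1000 HI?F → skip
[6] flags=1000 LT?T → r2=0x59
[7] flags=0010 → (cmp)
[8] flags=0010 GT?T → r5=0xd9
[9] flags=0010 GE?T → r0=0x91

EXEC = [2,6,8,9]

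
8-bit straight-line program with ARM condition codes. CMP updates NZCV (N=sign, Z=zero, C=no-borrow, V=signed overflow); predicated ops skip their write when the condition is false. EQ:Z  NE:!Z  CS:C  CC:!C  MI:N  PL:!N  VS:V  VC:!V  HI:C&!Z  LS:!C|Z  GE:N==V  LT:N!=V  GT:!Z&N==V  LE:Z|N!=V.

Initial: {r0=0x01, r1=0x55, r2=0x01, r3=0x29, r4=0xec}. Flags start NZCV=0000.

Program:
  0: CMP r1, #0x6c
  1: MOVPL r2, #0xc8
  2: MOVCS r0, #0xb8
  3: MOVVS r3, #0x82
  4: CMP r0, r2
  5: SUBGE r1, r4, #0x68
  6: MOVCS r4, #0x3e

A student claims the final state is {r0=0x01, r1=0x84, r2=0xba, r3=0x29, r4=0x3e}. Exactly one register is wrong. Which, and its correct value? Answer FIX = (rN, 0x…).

[0] flags=1000 → (cmp)
[1] flags=1000 PL?F → skip
[2] flags=1000 CS?F → skip
[3] flags=1000 VS?F → skip
[4] flags=0110 → (cmp)
[5] flags=0110 GE?T → r1=0x84
[6] flags=0110 CS?T → r4=0x3e

FIX = (r2, 0x01)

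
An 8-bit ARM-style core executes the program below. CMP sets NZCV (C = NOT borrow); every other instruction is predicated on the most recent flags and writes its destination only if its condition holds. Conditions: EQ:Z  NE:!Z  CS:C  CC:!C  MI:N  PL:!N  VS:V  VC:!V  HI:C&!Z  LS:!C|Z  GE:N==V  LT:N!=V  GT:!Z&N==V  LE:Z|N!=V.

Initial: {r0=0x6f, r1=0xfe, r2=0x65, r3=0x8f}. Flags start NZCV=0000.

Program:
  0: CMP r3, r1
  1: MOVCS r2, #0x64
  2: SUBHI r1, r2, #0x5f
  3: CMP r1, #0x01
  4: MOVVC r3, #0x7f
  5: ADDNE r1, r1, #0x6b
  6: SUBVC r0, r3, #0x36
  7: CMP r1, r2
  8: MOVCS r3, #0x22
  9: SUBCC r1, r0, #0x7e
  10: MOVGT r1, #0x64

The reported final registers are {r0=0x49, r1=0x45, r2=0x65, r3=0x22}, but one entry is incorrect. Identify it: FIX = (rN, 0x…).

[0] flags=1000 → (cmp)
[1] flags=1000 CS?F → skip
[2] flags=1000 HI?F → skip
[3] flags=1010 → (cmp)
[4] flags=1010 VC?T → r3=0x7f
[5] flags=1010 NE?T → r1=0x69
[6] flags=1010 VC?T → r0=0x49
[7] flags=0010 → (cmp)
[8] flags=0010 CS?T → r3=0x22
[9] flags=0010 CC?F → skip
[10] flags=0010 GT?T → r1=0x64

FIX = (r1, 0x64)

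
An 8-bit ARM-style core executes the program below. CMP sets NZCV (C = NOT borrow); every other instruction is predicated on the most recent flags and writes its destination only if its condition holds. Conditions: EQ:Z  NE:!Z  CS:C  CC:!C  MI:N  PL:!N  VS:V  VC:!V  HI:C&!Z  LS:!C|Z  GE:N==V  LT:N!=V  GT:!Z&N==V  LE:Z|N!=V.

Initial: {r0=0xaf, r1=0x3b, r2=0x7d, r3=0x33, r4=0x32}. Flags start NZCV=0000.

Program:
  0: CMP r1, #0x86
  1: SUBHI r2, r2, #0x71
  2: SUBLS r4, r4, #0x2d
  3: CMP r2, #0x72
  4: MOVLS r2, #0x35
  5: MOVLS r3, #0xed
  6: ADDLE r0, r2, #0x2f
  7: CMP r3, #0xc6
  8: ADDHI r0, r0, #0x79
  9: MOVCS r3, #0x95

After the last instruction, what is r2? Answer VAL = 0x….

[0] flags=1001 → (cmp)
[1] flags=1001 HI?F → skip
[2] flags=1001 LS?T → r4=0x05
[3] flags=0010 → (cmp)
[4] flags=0010 LS?F → skip
[5] flags=0010 LS?F → skip
[6] flags=0010 LE?F → skip
[7] flags=0000 → (cmp)
[8] flags=0000 HI?F → skip
[9] flags=0000 CS?F → skip

VAL = 0x7d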